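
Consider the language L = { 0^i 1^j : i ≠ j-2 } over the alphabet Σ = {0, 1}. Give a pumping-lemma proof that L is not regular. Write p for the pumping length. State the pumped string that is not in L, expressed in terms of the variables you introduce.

Assume L is regular. Let p be the pumping length given by the pumping lemma.
Choose w = 0^p 1^{p+p!+2}. Since p ≠ (p+p!+2)-2 = p+p!, w ∈ L; and |w| ≥ p.
Write w = xyz as guaranteed by the lemma, with |xy| ≤ p and |y| > 0.
Because |xy| ≤ p and w begins with p copies of 0, we have y = 0^k with 1 ≤ k ≤ p.
Since 1 ≤ k ≤ p, k divides p!; set t = 1 + p!/k. Then xy^t z has p + (p!/k)·k = p + p! copies of 0. Now the 0-count is p+p! and (1-count)-2 = (p+p!+2)-2 = p+p!, so i ≠ j-2 fails. So xy^t z = 0^{p+p!} 1^{p+p!+2} ∉ L.
This is a contradiction; hence L is not regular.

0^{p+p!} 1^{p+p!+2}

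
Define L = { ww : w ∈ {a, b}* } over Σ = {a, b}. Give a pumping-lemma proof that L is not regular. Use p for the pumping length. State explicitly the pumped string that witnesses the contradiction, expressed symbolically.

Assume L is regular; let p be its pumping constant.
Take w = a^p b^p a^p b^p = uu where u = a^pb^p; then w ∈ L and |w| = 4p ≥ p.
By the pumping lemma, w = xyz with |xy| ≤ p and |y| ≥ 1.
Since the first p symbols of w are all a's and |xy| ≤ p, y lies entirely in the leading a-block: y = a^k for some k with 1 ≤ k ≤ p.
Pump with i = 2: xy^2z = a^{p+k} b^p a^p b^p, of length 4p+k. Suppose this equals vv. The string starts with a and ends with b, so v does too; thus the boundary between the two copies of v is a b→a transition. There is exactly one such transition, at position 2p+k, so |v| = 2p+k and |vv| = 4p+2k ≠ 4p+k since k ≥ 1. So xy^2z ∉ L.
This contradicts the pumping lemma, so L is not regular.

a^{p+k} b^p a^p b^p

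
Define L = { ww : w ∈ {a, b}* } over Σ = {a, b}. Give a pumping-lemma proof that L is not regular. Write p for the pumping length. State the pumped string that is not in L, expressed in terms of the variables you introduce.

Suppose for contradiction that L is regular, and let p be the pumping length.
Take w = a^p b^p a^p b^p = uu where u = a^pb^p; then w ∈ L and |w| = 4p ≥ p.
By the pumping lemma, w = xyz with |xy| ≤ p and |y| > 0.
Since the first p symbols of w are all a's and |xy| ≤ p, y lies entirely in the leading a-block: y = a^k for some k with 1 ≤ k ≤ p.
Pump with i = 2: xy^2z = a^{p+k} b^p a^p b^p, of length 4p+k. Suppose this equals vv. The string starts with a and ends with b, so v does too; thus the boundary between the two copies of v is a b→a transition. There is exactly one such transition, at position 2p+k, so |v| = 2p+k and |vv| = 4p+2k ≠ 4p+k since k ≥ 1. So xy^2z ∉ L.
This is a contradiction; hence L is not regular.

a^{p+k} b^p a^p b^p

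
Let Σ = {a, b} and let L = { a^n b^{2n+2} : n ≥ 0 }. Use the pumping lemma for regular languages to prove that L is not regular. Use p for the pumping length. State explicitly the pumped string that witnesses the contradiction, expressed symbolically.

a^{p+k} b^{2p+2}

Assume L is regular. Let p be the pumping length given by the pumping lemma.
Choose w = a^p b^{2p+2}, which is in L with |w| = 3p+2 ≥ p.
The pumping lemma gives a decomposition w = xyz where |xy| ≤ p and |y| > 0.
Because |xy| ≤ p and w begins with p copies of a, we have y = a^k with 1 ≤ k ≤ p.
Pump with i = 2: xy^2z = a^{p+k} b^{2p+2}. For this to lie in L we would need 2p+2 = 2(p+k)+2, which forces k = 0. But k ≥ 1, so xy^2z ∉ L.
This contradicts the pumping lemma, so L is not regular.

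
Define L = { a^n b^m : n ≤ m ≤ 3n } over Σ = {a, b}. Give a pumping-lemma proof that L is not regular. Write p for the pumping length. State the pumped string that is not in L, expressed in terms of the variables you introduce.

a^{p+k} b^p

Suppose for contradiction that L is regular, and let p be the pumping length.
Take w = a^p b^p ∈ L (since p ≤ p ≤ 3p), with |w| = 2p ≥ p.
The pumping lemma gives a decomposition w = xyz where |xy| ≤ p and |y| > 0.
Because |xy| ≤ p and w begins with p copies of a, we have y = a^k with 1 ≤ k ≤ p.
Pump with i = 2: xy^2z = a^{p+k} b^p. Now n = p+k > p = m, so the condition n ≤ m fails. Thus xy^2z ∉ L.
This contradicts the pumping lemma, so L is not regular.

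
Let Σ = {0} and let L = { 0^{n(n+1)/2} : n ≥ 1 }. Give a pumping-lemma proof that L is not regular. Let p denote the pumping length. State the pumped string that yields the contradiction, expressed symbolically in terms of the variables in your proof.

0^{p(p+1)/2+k}

Suppose for contradiction that L is regular, and let p be the pumping length.
Take w = 0^{p(p+1)/2} ∈ L with |w| = p(p+1)/2 ≥ p.
Write w = xyz as guaranteed by the lemma, with |xy| ≤ p and |y| > 0.
Then y = 0^k for some k with 1 ≤ k ≤ p.
Pump with i = 2: xy^2z = 0^{p(p+1)/2+k}. Since 1 ≤ k ≤ p, p(p+1)/2 < p(p+1)/2+k ≤ p(p+1)/2+p < (p+1)(p+2)/2, so p(p+1)/2+k is strictly between consecutive triangular numbers. So xy^2z ∉ L.
This contradicts the pumping lemma, so L is not regular.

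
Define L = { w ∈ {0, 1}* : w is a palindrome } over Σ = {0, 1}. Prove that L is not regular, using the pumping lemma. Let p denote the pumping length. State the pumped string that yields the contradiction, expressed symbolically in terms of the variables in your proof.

0^{p+k} 1 0^p

Suppose for contradiction that L is regular, and let p be the pumping length.
Take w = 0^p 1 0^p, a palindrome of length 2p+1 ≥ p.
The pumping lemma gives a decomposition w = xyz where |xy| ≤ p and y is nonempty.
Because |xy| ≤ p and w begins with p copies of 0, we have y = 0^k with 1 ≤ k ≤ p.
Pump with i = 2: xy^2z = 0^{p+k} 1 0^p. Its reverse is 0^p 1 0^{p+k}, which differs from xy^2z since k ≥ 1. So xy^2z is not a palindrome and xy^2z ∉ L.
Contradiction. Therefore L is not regular.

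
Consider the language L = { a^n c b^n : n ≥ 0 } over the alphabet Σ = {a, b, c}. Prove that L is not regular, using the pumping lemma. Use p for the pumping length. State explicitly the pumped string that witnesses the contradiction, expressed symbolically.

a^{p+k} c b^p

Assume L is regular. Let p be the pumping length given by the pumping lemma.
Take w = a^p c b^p ∈ L with |w| = 2p+1 ≥ p.
By the pumping lemma, w = xyz with |xy| ≤ p and |y| > 0.
Because |xy| ≤ p and w begins with p copies of a, we have y = a^k with 1 ≤ k ≤ p.
Pump with i = 2: xy^2z = a^{p+k} c b^p, which would require p+k = p. But k ≥ 1, so xy^2z ∉ L.
Contradiction. Therefore L is not regular.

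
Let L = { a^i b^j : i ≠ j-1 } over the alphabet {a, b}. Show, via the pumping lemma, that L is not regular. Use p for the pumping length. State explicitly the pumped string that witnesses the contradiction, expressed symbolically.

a^{p+p!} b^{p+p!+1}

Toward a contradiction, assume L is regular with pumping length p.
Choose w = a^p b^{p+p!+1}. Since p ≠ (p+p!+1)-1 = p+p!, w ∈ L; and |w| ≥ p.
Write w = xyz as guaranteed by the lemma, with |xy| ≤ p and |y| ≥ 1.
Because |xy| ≤ p and w begins with p copies of a, we have y = a^k with 1 ≤ k ≤ p.
Since 1 ≤ k ≤ p, k divides p!; set t = 1 + p!/k. Then xy^t z has p + (p!/k)·k = p + p! copies of a. Now the a-count is p+p! and (b-count)-1 = (p+p!+1)-1 = p+p!, so i ≠ j-1 fails. So xy^t z = a^{p+p!} b^{p+p!+1} ∉ L.
This is a contradiction; hence L is not regular.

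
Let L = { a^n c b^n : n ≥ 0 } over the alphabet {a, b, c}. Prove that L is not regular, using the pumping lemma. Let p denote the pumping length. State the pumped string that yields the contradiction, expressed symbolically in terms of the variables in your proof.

a^{p+k} c b^p

Toward a contradiction, assume L is regular with pumping length p.
Take w = a^p c b^p ∈ L with |w| = 2p+1 ≥ p.
By the pumping lemma, w = xyz with |xy| ≤ p and |y| ≥ 1.
The first p characters of w are a's, so xy (and hence y) consists only of a's. Write y = a^k, 1 ≤ k ≤ p.
Pump with i = 2: xy^2z = a^{p+k} c b^p, which would require p+k = p. But k ≥ 1, so xy^2z ∉ L.
This contradicts the pumping lemma, so L is not regular.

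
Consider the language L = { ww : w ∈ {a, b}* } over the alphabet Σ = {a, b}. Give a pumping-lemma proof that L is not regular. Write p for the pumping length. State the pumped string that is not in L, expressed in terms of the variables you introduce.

Toward a contradiction, assume L is regular with pumping length p.
Take w = a^p b^p a^p b^p = uu where u = a^pb^p; then w ∈ L and |w| = 4p ≥ p.
By the pumping lemma, w = xyz with |xy| ≤ p and y is nonempty.
Because |xy| ≤ p and w begins with p copies of a, we have y = a^k with 1 ≤ k ≤ p.
Pump with i = 2: xy^2z = a^{p+k} b^p a^p b^p, of length 4p+k. Suppose this equals vv. The string starts with a and ends with b, so v does too; thus the boundary between the two copies of v is a b→a transition. There is exactly one such transition, at position 2p+k, so |v| = 2p+k and |vv| = 4p+2k ≠ 4p+k since k ≥ 1. So xy^2z ∉ L.
This is a contradiction; hence L is not regular.

a^{p+k} b^p a^p b^p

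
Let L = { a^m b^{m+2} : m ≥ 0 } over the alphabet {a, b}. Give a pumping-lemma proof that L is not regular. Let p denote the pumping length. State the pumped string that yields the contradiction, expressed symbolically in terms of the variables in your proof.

a^{p+k} b^{p+2}

Assume L is regular; let p be its pumping constant.
Choose w = a^p b^{p+2}, which is in L with |w| = 2p+2 ≥ p.
By the pumping lemma, w = xyz with |xy| ≤ p and |y| > 0.
The first p characters of w are a's, so xy (and hence y) consists only of a's. Write y = a^k, 1 ≤ k ≤ p.
Pump with i = 2: xy^2z = a^{p+k} b^{p+2}. For this to lie in L we would need p+2 = (p+k)+2, which forces k = 0. But k ≥ 1, so xy^2z ∉ L.
This is a contradiction; hence L is not regular.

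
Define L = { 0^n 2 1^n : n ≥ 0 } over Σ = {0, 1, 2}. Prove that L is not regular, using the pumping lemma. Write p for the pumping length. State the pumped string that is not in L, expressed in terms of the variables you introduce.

Assume L is regular. Let p be the pumping length given by the pumping lemma.
Take w = 0^p 2 1^p ∈ L with |w| = 2p+1 ≥ p.
Write w = xyz as guaranteed by the lemma, with |xy| ≤ p and |y| ≥ 1.
Since the first p symbols of w are all 0's and |xy| ≤ p, y lies entirely in the leading 0-block: y = 0^k for some k with 1 ≤ k ≤ p.
Pump with i = 2: xy^2z = 0^{p+k} 2 1^p, which would require p+k = p. But k ≥ 1, so xy^2z ∉ L.
Contradiction. Therefore L is not regular.

0^{p+k} 2 1^p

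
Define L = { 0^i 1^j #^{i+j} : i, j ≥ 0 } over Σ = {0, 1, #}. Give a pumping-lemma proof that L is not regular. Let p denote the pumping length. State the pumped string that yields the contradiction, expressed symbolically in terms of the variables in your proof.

Assume L is regular. Let p be the pumping length given by the pumping lemma.
Take w = 0^p 1^p #^{2p} ∈ L (with i=j=p, i+j=2p), |w| = 4p ≥ p.
Write w = xyz as guaranteed by the lemma, with |xy| ≤ p and |y| > 0.
Because |xy| ≤ p and w begins with p copies of 0, we have y = 0^k with 1 ≤ k ≤ p.
Consider xy^2z = 0^{p+k} 1^p #^{2p}. Now the 0- and 1-counts sum to 2p+k, but the #-count is 2p ≠ 2p+k. So xy^2z ∉ L.
This contradicts the pumping lemma, so L is not regular.

0^{p+k} 1^p #^{2p}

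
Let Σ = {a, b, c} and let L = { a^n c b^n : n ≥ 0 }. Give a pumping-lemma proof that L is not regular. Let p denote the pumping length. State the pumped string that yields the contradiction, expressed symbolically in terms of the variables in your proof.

a^{p+k} c b^p

Toward a contradiction, assume L is regular with pumping length p.
Take w = a^p c b^p ∈ L with |w| = 2p+1 ≥ p.
Write w = xyz as guaranteed by the lemma, with |xy| ≤ p and y is nonempty.
Since the first p symbols of w are all a's and |xy| ≤ p, y lies entirely in the leading a-block: y = a^k for some k with 1 ≤ k ≤ p.
Pump with i = 2: xy^2z = a^{p+k} c b^p, which would require p+k = p. But k ≥ 1, so xy^2z ∉ L.
This is a contradiction; hence L is not regular.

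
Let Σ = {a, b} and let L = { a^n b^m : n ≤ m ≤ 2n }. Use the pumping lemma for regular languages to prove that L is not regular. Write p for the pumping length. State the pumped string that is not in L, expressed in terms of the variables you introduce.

a^{p+k} b^p

Toward a contradiction, assume L is regular with pumping length p.
Take w = a^p b^p ∈ L (since p ≤ p ≤ 2p), with |w| = 2p ≥ p.
The pumping lemma gives a decomposition w = xyz where |xy| ≤ p and y is nonempty.
Because |xy| ≤ p and w begins with p copies of a, we have y = a^k with 1 ≤ k ≤ p.
Pump with i = 2: xy^2z = a^{p+k} b^p. Now n = p+k > p = m, so the condition n ≤ m fails. Thus xy^2z ∉ L.
This is a contradiction; hence L is not regular.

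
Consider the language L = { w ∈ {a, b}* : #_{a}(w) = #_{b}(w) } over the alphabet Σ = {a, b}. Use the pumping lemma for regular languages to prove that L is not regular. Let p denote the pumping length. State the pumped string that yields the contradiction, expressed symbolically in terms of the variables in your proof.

Suppose for contradiction that L is regular, and let p be the pumping length.
Choose w = a^p b^p ∈ L with |w| = 2p ≥ p.
Write w = xyz as guaranteed by the lemma, with |xy| ≤ p and |y| > 0.
The first p characters of w are a's, so xy (and hence y) consists only of a's. Write y = a^k, 1 ≤ k ≤ p.
Pump with i = 2: xy^2z = a^{p+k} b^p has p+k occurrences of a but only p of b. Since k ≥ 1 the counts differ, so xy^2z ∉ L.
This contradicts the pumping lemma, so L is not regular.

a^{p+k} b^p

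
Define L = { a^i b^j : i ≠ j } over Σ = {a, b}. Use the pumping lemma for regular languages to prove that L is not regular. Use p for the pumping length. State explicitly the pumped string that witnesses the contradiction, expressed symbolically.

a^{p+p!} b^{p+p!}

Assume L is regular; let p be its pumping constant.
Choose w = a^p b^{p+p!}. Since p ≠ p+p!, w ∈ L; and |w| ≥ p.
Write w = xyz as guaranteed by the lemma, with |xy| ≤ p and |y| > 0.
Because |xy| ≤ p and w begins with p copies of a, we have y = a^k with 1 ≤ k ≤ p.
Since 1 ≤ k ≤ p, k divides p!; set t = 1 + p!/k. Then xy^t z has p + (p!/k)·k = p + p! copies of a. Now the a-count equals the b-count, so i ≠ j fails. So xy^t z = a^{p+p!} b^{p+p!} ∉ L.
This is a contradiction; hence L is not regular.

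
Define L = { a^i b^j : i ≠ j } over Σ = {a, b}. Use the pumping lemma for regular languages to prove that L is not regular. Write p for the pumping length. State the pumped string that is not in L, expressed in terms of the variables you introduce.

a^{p+p!} b^{p+p!}

Assume L is regular. Let p be the pumping length given by the pumping lemma.
Choose w = a^p b^{p+p!}. Since p ≠ p+p!, w ∈ L; and |w| ≥ p.
Write w = xyz as guaranteed by the lemma, with |xy| ≤ p and y is nonempty.
Since the first p symbols of w are all a's and |xy| ≤ p, y lies entirely in the leading a-block: y = a^k for some k with 1 ≤ k ≤ p.
Since 1 ≤ k ≤ p, k divides p!; set t = 1 + p!/k. Then xy^t z has p + (p!/k)·k = p + p! copies of a. Now the a-count equals the b-count, so i ≠ j fails. So xy^t z = a^{p+p!} b^{p+p!} ∉ L.
This contradicts the pumping lemma, so L is not regular.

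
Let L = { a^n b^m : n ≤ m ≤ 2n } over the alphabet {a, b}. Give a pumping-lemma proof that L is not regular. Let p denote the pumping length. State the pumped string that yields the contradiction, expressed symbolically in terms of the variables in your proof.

a^{p+k} b^p

Suppose for contradiction that L is regular, and let p be the pumping length.
Take w = a^p b^p ∈ L (since p ≤ p ≤ 2p), with |w| = 2p ≥ p.
The pumping lemma gives a decomposition w = xyz where |xy| ≤ p and y is nonempty.
Because |xy| ≤ p and w begins with p copies of a, we have y = a^k with 1 ≤ k ≤ p.
Pump with i = 2: xy^2z = a^{p+k} b^p. Now n = p+k > p = m, so the condition n ≤ m fails. Thus xy^2z ∉ L.
This is a contradiction; hence L is not regular.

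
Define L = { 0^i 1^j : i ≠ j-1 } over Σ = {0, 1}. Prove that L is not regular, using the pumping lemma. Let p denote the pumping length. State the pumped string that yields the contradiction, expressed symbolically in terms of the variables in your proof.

0^{p+p!} 1^{p+p!+1}

Assume L is regular. Let p be the pumping length given by the pumping lemma.
Choose w = 0^p 1^{p+p!+1}. Since p ≠ (p+p!+1)-1 = p+p!, w ∈ L; and |w| ≥ p.
The pumping lemma gives a decomposition w = xyz where |xy| ≤ p and |y| > 0.
The first p characters of w are 0's, so xy (and hence y) consists only of 0's. Write y = 0^k, 1 ≤ k ≤ p.
Since 1 ≤ k ≤ p, k divides p!; set t = 1 + p!/k. Then xy^t z has p + (p!/k)·k = p + p! copies of 0. Now the 0-count is p+p! and (1-count)-1 = (p+p!+1)-1 = p+p!, so i ≠ j-1 fails. So xy^t z = 0^{p+p!} 1^{p+p!+1} ∉ L.
Contradiction. Therefore L is not regular.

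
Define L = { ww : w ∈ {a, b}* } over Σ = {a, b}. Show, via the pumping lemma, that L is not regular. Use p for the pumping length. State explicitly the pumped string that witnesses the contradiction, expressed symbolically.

a^{p+k} b^p a^p b^p

Assume L is regular; let p be its pumping constant.
Take w = a^p b^p a^p b^p = uu where u = a^pb^p; then w ∈ L and |w| = 4p ≥ p.
By the pumping lemma, w = xyz with |xy| ≤ p and y is nonempty.
Because |xy| ≤ p and w begins with p copies of a, we have y = a^k with 1 ≤ k ≤ p.
Pump with i = 2: xy^2z = a^{p+k} b^p a^p b^p, of length 4p+k. Suppose this equals vv. The string starts with a and ends with b, so v does too; thus the boundary between the two copies of v is a b→a transition. There is exactly one such transition, at position 2p+k, so |v| = 2p+k and |vv| = 4p+2k ≠ 4p+k since k ≥ 1. So xy^2z ∉ L.
This is a contradiction; hence L is not regular.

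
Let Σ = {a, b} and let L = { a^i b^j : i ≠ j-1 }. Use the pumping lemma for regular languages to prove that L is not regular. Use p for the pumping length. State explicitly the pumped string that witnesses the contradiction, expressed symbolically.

Assume L is regular; let p be its pumping constant.
Choose w = a^p b^{p+p!+1}. Since p ≠ (p+p!+1)-1 = p+p!, w ∈ L; and |w| ≥ p.
Write w = xyz as guaranteed by the lemma, with |xy| ≤ p and y is nonempty.
Since the first p symbols of w are all a's and |xy| ≤ p, y lies entirely in the leading a-block: y = a^k for some k with 1 ≤ k ≤ p.
Since 1 ≤ k ≤ p, k divides p!; set t = 1 + p!/k. Then xy^t z has p + (p!/k)·k = p + p! copies of a. Now the a-count is p+p! and (b-count)-1 = (p+p!+1)-1 = p+p!, so i ≠ j-1 fails. So xy^t z = a^{p+p!} b^{p+p!+1} ∉ L.
Contradiction. Therefore L is not regular.

a^{p+p!} b^{p+p!+1}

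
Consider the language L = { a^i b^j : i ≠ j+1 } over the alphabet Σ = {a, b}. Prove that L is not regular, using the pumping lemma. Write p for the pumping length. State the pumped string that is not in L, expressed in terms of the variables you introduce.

Suppose for contradiction that L is regular, and let p be the pumping length.
Choose w = a^p b^{p+p!-1}. Since p ≠ (p+p!-1)+1 = p+p!, w ∈ L; and |w| ≥ p.
By the pumping lemma, w = xyz with |xy| ≤ p and |y| > 0.
The first p characters of w are a's, so xy (and hence y) consists only of a's. Write y = a^k, 1 ≤ k ≤ p.
Since 1 ≤ k ≤ p, k divides p!; set t = 1 + p!/k. Then xy^t z has p + (p!/k)·k = p + p! copies of a. Now the a-count is p+p! and (b-count)+1 = (p+p!-1)+1 = p+p!, so i ≠ j+1 fails. So xy^t z = a^{p+p!} b^{p+p!-1} ∉ L.
This is a contradiction; hence L is not regular.

a^{p+p!} b^{p+p!-1}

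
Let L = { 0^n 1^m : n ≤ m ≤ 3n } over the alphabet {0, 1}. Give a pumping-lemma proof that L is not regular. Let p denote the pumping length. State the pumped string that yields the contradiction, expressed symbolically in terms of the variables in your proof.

0^{p+k} 1^p

Assume L is regular; let p be its pumping constant.
Take w = 0^p 1^p ∈ L (since p ≤ p ≤ 3p), with |w| = 2p ≥ p.
The pumping lemma gives a decomposition w = xyz where |xy| ≤ p and |y| ≥ 1.
The first p characters of w are 0's, so xy (and hence y) consists only of 0's. Write y = 0^k, 1 ≤ k ≤ p.
Pump with i = 2: xy^2z = 0^{p+k} 1^p. Now n = p+k > p = m, so the condition n ≤ m fails. Thus xy^2z ∉ L.
This contradicts the pumping lemma, so L is not regular.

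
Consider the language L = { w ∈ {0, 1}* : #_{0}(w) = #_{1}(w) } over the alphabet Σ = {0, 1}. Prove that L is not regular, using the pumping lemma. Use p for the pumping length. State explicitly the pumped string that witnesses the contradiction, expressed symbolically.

Toward a contradiction, assume L is regular with pumping length p.
Choose w = 0^p 1^p ∈ L with |w| = 2p ≥ p.
The pumping lemma gives a decomposition w = xyz where |xy| ≤ p and |y| ≥ 1.
The first p characters of w are 0's, so xy (and hence y) consists only of 0's. Write y = 0^k, 1 ≤ k ≤ p.
Pump with i = 2: xy^2z = 0^{p+k} 1^p has p+k occurrences of 0 but only p of 1. Since k ≥ 1 the counts differ, so xy^2z ∉ L.
This contradicts the pumping lemma, so L is not regular.

0^{p+k} 1^p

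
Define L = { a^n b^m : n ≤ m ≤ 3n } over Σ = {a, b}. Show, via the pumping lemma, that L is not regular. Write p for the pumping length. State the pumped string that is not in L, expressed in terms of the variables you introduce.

Assume L is regular. Let p be the pumping length given by the pumping lemma.
Take w = a^p b^p ∈ L (since p ≤ p ≤ 3p), with |w| = 2p ≥ p.
The pumping lemma gives a decomposition w = xyz where |xy| ≤ p and |y| > 0.
Since the first p symbols of w are all a's and |xy| ≤ p, y lies entirely in the leading a-block: y = a^k for some k with 1 ≤ k ≤ p.
Pump with i = 2: xy^2z = a^{p+k} b^p. Now n = p+k > p = m, so the condition n ≤ m fails. Thus xy^2z ∉ L.
This contradicts the pumping lemma, so L is not regular.

a^{p+k} b^p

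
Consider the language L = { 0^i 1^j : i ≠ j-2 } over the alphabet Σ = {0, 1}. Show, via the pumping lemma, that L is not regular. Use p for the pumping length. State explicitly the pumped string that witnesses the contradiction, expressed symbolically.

Assume L is regular. Let p be the pumping length given by the pumping lemma.
Choose w = 0^p 1^{p+p!+2}. Since p ≠ (p+p!+2)-2 = p+p!, w ∈ L; and |w| ≥ p.
The pumping lemma gives a decomposition w = xyz where |xy| ≤ p and y is nonempty.
The first p characters of w are 0's, so xy (and hence y) consists only of 0's. Write y = 0^k, 1 ≤ k ≤ p.
Since 1 ≤ k ≤ p, k divides p!; set t = 1 + p!/k. Then xy^t z has p + (p!/k)·k = p + p! copies of 0. Now the 0-count is p+p! and (1-count)-2 = (p+p!+2)-2 = p+p!, so i ≠ j-2 fails. So xy^t z = 0^{p+p!} 1^{p+p!+2} ∉ L.
This contradicts the pumping lemma, so L is not regular.

0^{p+p!} 1^{p+p!+2}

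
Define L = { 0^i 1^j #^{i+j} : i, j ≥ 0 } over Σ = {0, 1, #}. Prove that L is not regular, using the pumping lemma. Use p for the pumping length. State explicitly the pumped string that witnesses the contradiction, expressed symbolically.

0^{p+k} 1^p #^{2p}

Suppose for contradiction that L is regular, and let p be the pumping length.
Take w = 0^p 1^p #^{2p} ∈ L (with i=j=p, i+j=2p), |w| = 4p ≥ p.
The pumping lemma gives a decomposition w = xyz where |xy| ≤ p and y is nonempty.
Because |xy| ≤ p and w begins with p copies of 0, we have y = 0^k with 1 ≤ k ≤ p.
Consider xy^2z = 0^{p+k} 1^p #^{2p}. Now the 0- and 1-counts sum to 2p+k, but the #-count is 2p ≠ 2p+k. So xy^2z ∉ L.
This contradicts the pumping lemma, so L is not regular.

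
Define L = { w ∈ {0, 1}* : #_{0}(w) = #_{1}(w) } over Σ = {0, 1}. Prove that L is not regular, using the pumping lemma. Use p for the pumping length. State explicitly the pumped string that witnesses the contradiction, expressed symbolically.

Assume L is regular. Let p be the pumping length given by the pumping lemma.
Choose w = 0^p 1^p ∈ L with |w| = 2p ≥ p.
By the pumping lemma, w = xyz with |xy| ≤ p and |y| > 0.
Because |xy| ≤ p and w begins with p copies of 0, we have y = 0^k with 1 ≤ k ≤ p.
Pump with i = 2: xy^2z = 0^{p+k} 1^p has p+k occurrences of 0 but only p of 1. Since k ≥ 1 the counts differ, so xy^2z ∉ L.
This is a contradiction; hence L is not regular.

0^{p+k} 1^p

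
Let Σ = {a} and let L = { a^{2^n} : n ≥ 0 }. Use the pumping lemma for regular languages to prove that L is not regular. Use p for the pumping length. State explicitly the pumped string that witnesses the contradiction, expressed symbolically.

Toward a contradiction, assume L is regular with pumping length p.
Take w = a^{2^p} ∈ L with |w| = 2^p ≥ p.
The pumping lemma gives a decomposition w = xyz where |xy| ≤ p and y is nonempty.
Then y = a^k for some k with 1 ≤ k ≤ p.
Pump with i = 2: xy^2z = a^{2^p+k}. Since 1 ≤ k ≤ p < 2^p, we have 2^p < 2^p+k < 2^{p+1}, so 2^p+k is not a power of 2. So xy^2z ∉ L.
Contradiction. Therefore L is not regular.

a^{2^p+k}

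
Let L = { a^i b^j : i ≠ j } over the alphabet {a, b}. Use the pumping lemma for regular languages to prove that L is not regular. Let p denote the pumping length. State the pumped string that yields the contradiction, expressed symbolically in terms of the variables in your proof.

Assume L is regular; let p be its pumping constant.
Choose w = a^p b^{p+p!}. Since p ≠ p+p!, w ∈ L; and |w| ≥ p.
By the pumping lemma, w = xyz with |xy| ≤ p and |y| ≥ 1.
The first p characters of w are a's, so xy (and hence y) consists only of a's. Write y = a^k, 1 ≤ k ≤ p.
Since 1 ≤ k ≤ p, k divides p!; set t = 1 + p!/k. Then xy^t z has p + (p!/k)·k = p + p! copies of a. Now the a-count equals the b-count, so i ≠ j fails. So xy^t z = a^{p+p!} b^{p+p!} ∉ L.
Contradiction. Therefore L is not regular.

a^{p+p!} b^{p+p!}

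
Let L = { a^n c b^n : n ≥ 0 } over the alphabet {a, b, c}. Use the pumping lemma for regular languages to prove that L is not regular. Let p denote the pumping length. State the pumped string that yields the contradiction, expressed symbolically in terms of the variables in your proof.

a^{p+k} c b^p

Assume L is regular; let p be its pumping constant.
Take w = a^p c b^p ∈ L with |w| = 2p+1 ≥ p.
Write w = xyz as guaranteed by the lemma, with |xy| ≤ p and y is nonempty.
The first p characters of w are a's, so xy (and hence y) consists only of a's. Write y = a^k, 1 ≤ k ≤ p.
Pump with i = 2: xy^2z = a^{p+k} c b^p, which would require p+k = p. But k ≥ 1, so xy^2z ∉ L.
Contradiction. Therefore L is not regular.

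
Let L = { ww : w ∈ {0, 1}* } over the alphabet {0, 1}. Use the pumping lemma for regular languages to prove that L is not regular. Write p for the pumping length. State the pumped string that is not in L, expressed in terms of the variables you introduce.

Suppose for contradiction that L is regular, and let p be the pumping length.
Take w = 0^p 1^p 0^p 1^p = uu where u = 0^p1^p; then w ∈ L and |w| = 4p ≥ p.
The pumping lemma gives a decomposition w = xyz where |xy| ≤ p and y is nonempty.
The first p characters of w are 0's, so xy (and hence y) consists only of 0's. Write y = 0^k, 1 ≤ k ≤ p.
Pump with i = 2: xy^2z = 0^{p+k} 1^p 0^p 1^p, of length 4p+k. Suppose this equals vv. The string starts with 0 and ends with 1, so v does too; thus the boundary between the two copies of v is a 1→0 transition. There is exactly one such transition, at position 2p+k, so |v| = 2p+k and |vv| = 4p+2k ≠ 4p+k since k ≥ 1. So xy^2z ∉ L.
This is a contradiction; hence L is not regular.

0^{p+k} 1^p 0^p 1^p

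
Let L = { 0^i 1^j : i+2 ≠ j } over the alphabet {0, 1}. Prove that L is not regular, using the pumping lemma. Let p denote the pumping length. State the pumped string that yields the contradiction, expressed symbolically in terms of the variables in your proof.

0^{p+p!} 1^{p+p!+2}

Toward a contradiction, assume L is regular with pumping length p.
Choose w = 0^p 1^{p+p!+2}. Since p ≠ (p+p!+2)-2 = p+p!, w ∈ L; and |w| ≥ p.
The pumping lemma gives a decomposition w = xyz where |xy| ≤ p and |y| ≥ 1.
Because |xy| ≤ p and w begins with p copies of 0, we have y = 0^k with 1 ≤ k ≤ p.
Since 1 ≤ k ≤ p, k divides p!; set t = 1 + p!/k. Then xy^t z has p + (p!/k)·k = p + p! copies of 0. Now the 0-count is p+p! and (1-count)-2 = (p+p!+2)-2 = p+p!, so i+2 ≠ j fails. So xy^t z = 0^{p+p!} 1^{p+p!+2} ∉ L.
This contradicts the pumping lemma, so L is not regular.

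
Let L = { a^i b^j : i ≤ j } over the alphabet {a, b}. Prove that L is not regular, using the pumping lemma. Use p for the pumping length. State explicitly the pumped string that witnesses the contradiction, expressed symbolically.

Suppose for contradiction that L is regular, and let p be the pumping length.
Choose w = a^p b^p ∈ L, with |w| = 2p ≥ p.
Write w = xyz as guaranteed by the lemma, with |xy| ≤ p and |y| ≥ 1.
The first p characters of w are a's, so xy (and hence y) consists only of a's. Write y = a^k, 1 ≤ k ≤ p.
Consider xy^2z = a^{p+k} b^p. Since k ≥ 1, the a-count p+k exceeds the b-count p, so i ≤ j fails; thus xy^2z ∉ L.
This contradicts the pumping lemma, so L is not regular.

a^{p+k} b^p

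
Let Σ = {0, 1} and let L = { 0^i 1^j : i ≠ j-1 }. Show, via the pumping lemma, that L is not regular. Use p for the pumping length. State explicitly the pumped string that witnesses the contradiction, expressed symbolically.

0^{p+p!} 1^{p+p!+1}

Assume L is regular. Let p be the pumping length given by the pumping lemma.
Choose w = 0^p 1^{p+p!+1}. Since p ≠ (p+p!+1)-1 = p+p!, w ∈ L; and |w| ≥ p.
The pumping lemma gives a decomposition w = xyz where |xy| ≤ p and |y| > 0.
Because |xy| ≤ p and w begins with p copies of 0, we have y = 0^k with 1 ≤ k ≤ p.
Since 1 ≤ k ≤ p, k divides p!; set t = 1 + p!/k. Then xy^t z has p + (p!/k)·k = p + p! copies of 0. Now the 0-count is p+p! and (1-count)-1 = (p+p!+1)-1 = p+p!, so i ≠ j-1 fails. So xy^t z = 0^{p+p!} 1^{p+p!+1} ∉ L.
This contradicts the pumping lemma, so L is not regular.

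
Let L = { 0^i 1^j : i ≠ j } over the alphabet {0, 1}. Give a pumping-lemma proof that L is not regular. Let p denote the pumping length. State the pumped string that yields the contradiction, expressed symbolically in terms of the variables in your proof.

0^{p+p!} 1^{p+p!}

Suppose for contradiction that L is regular, and let p be the pumping length.
Choose w = 0^p 1^{p+p!}. Since p ≠ p+p!, w ∈ L; and |w| ≥ p.
The pumping lemma gives a decomposition w = xyz where |xy| ≤ p and |y| > 0.
Since the first p symbols of w are all 0's and |xy| ≤ p, y lies entirely in the leading 0-block: y = 0^k for some k with 1 ≤ k ≤ p.
Since 1 ≤ k ≤ p, k divides p!; set t = 1 + p!/k. Then xy^t z has p + (p!/k)·k = p + p! copies of 0. Now the 0-count equals the 1-count, so i ≠ j fails. So xy^t z = 0^{p+p!} 1^{p+p!} ∉ L.
This is a contradiction; hence L is not regular.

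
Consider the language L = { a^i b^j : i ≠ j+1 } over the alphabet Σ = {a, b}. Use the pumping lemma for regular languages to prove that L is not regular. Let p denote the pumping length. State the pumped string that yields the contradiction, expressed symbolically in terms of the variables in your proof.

Assume L is regular; let p be its pumping constant.
Choose w = a^p b^{p+p!-1}. Since p ≠ (p+p!-1)+1 = p+p!, w ∈ L; and |w| ≥ p.
Write w = xyz as guaranteed by the lemma, with |xy| ≤ p and |y| ≥ 1.
Since the first p symbols of w are all a's and |xy| ≤ p, y lies entirely in the leading a-block: y = a^k for some k with 1 ≤ k ≤ p.
Since 1 ≤ k ≤ p, k divides p!; set t = 1 + p!/k. Then xy^t z has p + (p!/k)·k = p + p! copies of a. Now the a-count is p+p! and (b-count)+1 = (p+p!-1)+1 = p+p!, so i ≠ j+1 fails. So xy^t z = a^{p+p!} b^{p+p!-1} ∉ L.
Contradiction. Therefore L is not regular.

a^{p+p!} b^{p+p!-1}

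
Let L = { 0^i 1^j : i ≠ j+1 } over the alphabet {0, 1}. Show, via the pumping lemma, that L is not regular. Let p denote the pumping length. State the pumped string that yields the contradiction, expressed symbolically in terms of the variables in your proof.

0^{p+p!} 1^{p+p!-1}

Assume L is regular. Let p be the pumping length given by the pumping lemma.
Choose w = 0^p 1^{p+p!-1}. Since p ≠ (p+p!-1)+1 = p+p!, w ∈ L; and |w| ≥ p.
By the pumping lemma, w = xyz with |xy| ≤ p and |y| ≥ 1.
Because |xy| ≤ p and w begins with p copies of 0, we have y = 0^k with 1 ≤ k ≤ p.
Since 1 ≤ k ≤ p, k divides p!; set t = 1 + p!/k. Then xy^t z has p + (p!/k)·k = p + p! copies of 0. Now the 0-count is p+p! and (1-count)+1 = (p+p!-1)+1 = p+p!, so i ≠ j+1 fails. So xy^t z = 0^{p+p!} 1^{p+p!-1} ∉ L.
Contradiction. Therefore L is not regular.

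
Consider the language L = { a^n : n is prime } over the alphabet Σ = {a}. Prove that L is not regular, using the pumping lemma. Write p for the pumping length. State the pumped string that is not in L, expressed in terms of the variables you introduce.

a^{q(1+k)}

Assume L is regular; let p be its pumping constant.
Let q be a prime with q ≥ p+2 (infinitely many primes exist), and take w = a^q ∈ L with |w| = q ≥ p.
Write w = xyz as guaranteed by the lemma, with |xy| ≤ p and y is nonempty.
Then y = a^k for some k with 1 ≤ k ≤ p.
Since 1 ≤ k ≤ p, |xz| = q-k. Pump with i = q+1: |xy^{q+1}z| = (q-k)+(q+1)k = q+qk = q(1+k), which is composite (both factors ≥ 2). So xy^{q+1}z = a^{q(1+k)} ∉ L.
Contradiction. Therefore L is not regular.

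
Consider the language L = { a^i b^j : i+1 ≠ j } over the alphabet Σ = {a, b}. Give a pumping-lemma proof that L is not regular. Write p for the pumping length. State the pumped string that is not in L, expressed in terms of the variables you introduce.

a^{p+p!} b^{p+p!+1}

Toward a contradiction, assume L is regular with pumping length p.
Choose w = a^p b^{p+p!+1}. Since p ≠ (p+p!+1)-1 = p+p!, w ∈ L; and |w| ≥ p.
By the pumping lemma, w = xyz with |xy| ≤ p and |y| > 0.
Since the first p symbols of w are all a's and |xy| ≤ p, y lies entirely in the leading a-block: y = a^k for some k with 1 ≤ k ≤ p.
Since 1 ≤ k ≤ p, k divides p!; set t = 1 + p!/k. Then xy^t z has p + (p!/k)·k = p + p! copies of a. Now the a-count is p+p! and (b-count)-1 = (p+p!+1)-1 = p+p!, so i+1 ≠ j fails. So xy^t z = a^{p+p!} b^{p+p!+1} ∉ L.
Contradiction. Therefore L is not regular.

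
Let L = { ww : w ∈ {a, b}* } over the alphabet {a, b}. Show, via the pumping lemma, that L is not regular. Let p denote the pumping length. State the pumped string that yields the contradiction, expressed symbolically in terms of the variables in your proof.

a^{p+k} b^p a^p b^p

Toward a contradiction, assume L is regular with pumping length p.
Take w = a^p b^p a^p b^p = uu where u = a^pb^p; then w ∈ L and |w| = 4p ≥ p.
Write w = xyz as guaranteed by the lemma, with |xy| ≤ p and |y| ≥ 1.
Because |xy| ≤ p and w begins with p copies of a, we have y = a^k with 1 ≤ k ≤ p.
Pump with i = 2: xy^2z = a^{p+k} b^p a^p b^p, of length 4p+k. Suppose this equals vv. The string starts with a and ends with b, so v does too; thus the boundary between the two copies of v is a b→a transition. There is exactly one such transition, at position 2p+k, so |v| = 2p+k and |vv| = 4p+2k ≠ 4p+k since k ≥ 1. So xy^2z ∉ L.
Contradiction. Therefore L is not regular.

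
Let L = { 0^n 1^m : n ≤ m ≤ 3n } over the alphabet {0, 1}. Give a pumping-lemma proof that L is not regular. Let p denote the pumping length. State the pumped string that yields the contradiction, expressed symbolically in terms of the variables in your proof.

0^{p+k} 1^p

Assume L is regular; let p be its pumping constant.
Take w = 0^p 1^p ∈ L (since p ≤ p ≤ 3p), with |w| = 2p ≥ p.
By the pumping lemma, w = xyz with |xy| ≤ p and y is nonempty.
Because |xy| ≤ p and w begins with p copies of 0, we have y = 0^k with 1 ≤ k ≤ p.
Pump with i = 2: xy^2z = 0^{p+k} 1^p. Now n = p+k > p = m, so the condition n ≤ m fails. Thus xy^2z ∉ L.
This is a contradiction; hence L is not regular.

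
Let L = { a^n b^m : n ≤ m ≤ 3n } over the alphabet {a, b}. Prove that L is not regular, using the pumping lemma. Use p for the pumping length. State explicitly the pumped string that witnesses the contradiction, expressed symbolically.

Suppose for contradiction that L is regular, and let p be the pumping length.
Take w = a^p b^p ∈ L (since p ≤ p ≤ 3p), with |w| = 2p ≥ p.
By the pumping lemma, w = xyz with |xy| ≤ p and y is nonempty.
Because |xy| ≤ p and w begins with p copies of a, we have y = a^k with 1 ≤ k ≤ p.
Pump with i = 2: xy^2z = a^{p+k} b^p. Now n = p+k > p = m, so the condition n ≤ m fails. Thus xy^2z ∉ L.
Contradiction. Therefore L is not regular.

a^{p+k} b^p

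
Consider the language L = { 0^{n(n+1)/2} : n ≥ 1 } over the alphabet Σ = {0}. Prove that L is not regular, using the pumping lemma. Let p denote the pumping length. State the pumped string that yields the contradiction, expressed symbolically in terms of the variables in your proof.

Assume L is regular. Let p be the pumping length given by the pumping lemma.
Take w = 0^{p(p+1)/2} ∈ L with |w| = p(p+1)/2 ≥ p.
Write w = xyz as guaranteed by the lemma, with |xy| ≤ p and |y| ≥ 1.
Then y = 0^k for some k with 1 ≤ k ≤ p.
Pump with i = 2: xy^2z = 0^{p(p+1)/2+k}. Since 1 ≤ k ≤ p, p(p+1)/2 < p(p+1)/2+k ≤ p(p+1)/2+p < (p+1)(p+2)/2, so p(p+1)/2+k is strictly between consecutive triangular numbers. So xy^2z ∉ L.
This is a contradiction; hence L is not regular.

0^{p(p+1)/2+k}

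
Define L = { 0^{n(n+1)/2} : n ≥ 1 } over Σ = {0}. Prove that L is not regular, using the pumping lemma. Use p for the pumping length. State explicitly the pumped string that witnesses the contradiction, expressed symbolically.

0^{p(p+1)/2+k}

Suppose for contradiction that L is regular, and let p be the pumping length.
Take w = 0^{p(p+1)/2} ∈ L with |w| = p(p+1)/2 ≥ p.
The pumping lemma gives a decomposition w = xyz where |xy| ≤ p and y is nonempty.
Then y = 0^k for some k with 1 ≤ k ≤ p.
Pump with i = 2: xy^2z = 0^{p(p+1)/2+k}. Since 1 ≤ k ≤ p, p(p+1)/2 < p(p+1)/2+k ≤ p(p+1)/2+p < (p+1)(p+2)/2, so p(p+1)/2+k is strictly between consecutive triangular numbers. So xy^2z ∉ L.
Contradiction. Therefore L is not regular.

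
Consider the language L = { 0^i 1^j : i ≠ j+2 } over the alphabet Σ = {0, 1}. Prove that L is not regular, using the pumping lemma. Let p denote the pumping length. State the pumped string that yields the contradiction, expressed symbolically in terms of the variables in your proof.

0^{p+p!} 1^{p+p!-2}

Assume L is regular. Let p be the pumping length given by the pumping lemma.
Choose w = 0^p 1^{p+p!-2}. Since p ≠ (p+p!-2)+2 = p+p!, w ∈ L; and |w| ≥ p.
By the pumping lemma, w = xyz with |xy| ≤ p and y is nonempty.
Because |xy| ≤ p and w begins with p copies of 0, we have y = 0^k with 1 ≤ k ≤ p.
Since 1 ≤ k ≤ p, k divides p!; set t = 1 + p!/k. Then xy^t z has p + (p!/k)·k = p + p! copies of 0. Now the 0-count is p+p! and (1-count)+2 = (p+p!-2)+2 = p+p!, so i ≠ j+2 fails. So xy^t z = 0^{p+p!} 1^{p+p!-2} ∉ L.
This contradicts the pumping lemma, so L is not regular.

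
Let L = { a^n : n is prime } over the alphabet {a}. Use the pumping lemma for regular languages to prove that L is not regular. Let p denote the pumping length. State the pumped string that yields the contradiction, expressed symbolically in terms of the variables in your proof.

Assume L is regular; let p be its pumping constant.
Let q be a prime with q ≥ p+2 (infinitely many primes exist), and take w = a^q ∈ L with |w| = q ≥ p.
Write w = xyz as guaranteed by the lemma, with |xy| ≤ p and y is nonempty.
Then y = a^k for some k with 1 ≤ k ≤ p.
Since 1 ≤ k ≤ p, |xz| = q-k. Pump with i = q+1: |xy^{q+1}z| = (q-k)+(q+1)k = q+qk = q(1+k), which is composite (both factors ≥ 2). So xy^{q+1}z = a^{q(1+k)} ∉ L.
This is a contradiction; hence L is not regular.

a^{q(1+k)}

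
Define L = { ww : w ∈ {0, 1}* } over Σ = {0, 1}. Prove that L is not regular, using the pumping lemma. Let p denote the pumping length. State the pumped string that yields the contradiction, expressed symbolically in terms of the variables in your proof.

Toward a contradiction, assume L is regular with pumping length p.
Take w = 0^p 1^p 0^p 1^p = uu where u = 0^p1^p; then w ∈ L and |w| = 4p ≥ p.
Write w = xyz as guaranteed by the lemma, with |xy| ≤ p and |y| > 0.
Because |xy| ≤ p and w begins with p copies of 0, we have y = 0^k with 1 ≤ k ≤ p.
Pump with i = 2: xy^2z = 0^{p+k} 1^p 0^p 1^p, of length 4p+k. Suppose this equals vv. The string starts with 0 and ends with 1, so v does too; thus the boundary between the two copies of v is a 1→0 transition. There is exactly one such transition, at position 2p+k, so |v| = 2p+k and |vv| = 4p+2k ≠ 4p+k since k ≥ 1. So xy^2z ∉ L.
This is a contradiction; hence L is not regular.

0^{p+k} 1^p 0^p 1^p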